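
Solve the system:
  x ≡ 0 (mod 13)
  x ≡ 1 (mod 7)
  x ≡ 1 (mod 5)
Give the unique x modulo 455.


Moduli 13, 7, 5 are pairwise coprime; by CRT there is a unique solution modulo M = 13 · 7 · 5 = 455.
Solve pairwise, accumulating the modulus:
  Start with x ≡ 0 (mod 13).
  Combine with x ≡ 1 (mod 7): since gcd(13, 7) = 1, we get a unique residue mod 91.
    Write x = 0 + 13·t and substitute into x ≡ 1 (mod 7): 13·t ≡ 1 − 0 = 1 (mod 7).
    Reduce coefficients mod 7: 6·t ≡ 1 (mod 7).
    The inverse of 6 mod 7 is 6 (since 6·6 = 36 = 5·7 + 1), so t ≡ 6·1 = 6 ≡ 6 (mod 7).
    Then x = 0 + 13·6 = 78, valid modulo lcm(13, 7) = 91: x ≡ 78 (mod 91).
  Combine with x ≡ 1 (mod 5): since gcd(91, 5) = 1, we get a unique residue mod 455.
    Write x = 78 + 91·t and substitute into x ≡ 1 (mod 5): 91·t ≡ 1 − 78 = -77 (mod 5).
    Reduce coefficients mod 5: 1·t ≡ 3 (mod 5).
    So t ≡ 3 (mod 5).
    Then x = 78 + 91·3 = 351, valid modulo lcm(91, 5) = 455: x ≡ 351 (mod 455).
Verify: 351 mod 13 = 0 ✓, 351 mod 7 = 1 ✓, 351 mod 5 = 1 ✓.

x ≡ 351 (mod 455).


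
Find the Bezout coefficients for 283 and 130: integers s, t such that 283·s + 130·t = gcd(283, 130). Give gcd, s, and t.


Euclidean algorithm on (283, 130) — divide until remainder is 0:
  283 = 2 · 130 + 23
  130 = 5 · 23 + 15
  23 = 1 · 15 + 8
  15 = 1 · 8 + 7
  8 = 1 · 7 + 1
  7 = 7 · 1 + 0
gcd(283, 130) = 1.
Track Bezout coefficients alongside the remainders: start with r₀ = 283 = a·1 + b·0 (s = 1, t = 0) and r₁ = 130 = a·0 + b·1 (s = 0, t = 1); each new remainder r_{k+1} = r_{k-1} − q_k·r_k inherits s_{k+1} = s_{k-1} − q_k·s_k, t_{k+1} = t_{k-1} − q_k·t_k, so r_k = a·s_k + b·t_k at every step:
  q = 2: r = 23, s = 1 − 2·0 = 1, t = 0 − 2·1 = -2  (check: 283·1 + 130·(-2) = 23)
  q = 5: r = 15, s = 0 − 5·1 = -5, t = 1 − 5·(-2) = 11  (check: 283·(-5) + 130·11 = 15)
  q = 1: r = 8, s = 1 − 1·(-5) = 6, t = -2 − 1·11 = -13  (check: 283·6 + 130·(-13) = 8)
  q = 1: r = 7, s = -5 − 1·6 = -11, t = 11 − 1·(-13) = 24  (check: 283·(-11) + 130·24 = 7)
  q = 1: r = 1, s = 6 − 1·(-11) = 17, t = -13 − 1·24 = -37  (check: 283·17 + 130·(-37) = 1)
The row with r = 1 (the gcd) gives the Bezout coefficients s = 17, t = -37.
Result: 283 · (17) + 130 · (-37) = 1.

gcd(283, 130) = 1; s = 17, t = -37 (check: 283·17 + 130·(-37) = 1).


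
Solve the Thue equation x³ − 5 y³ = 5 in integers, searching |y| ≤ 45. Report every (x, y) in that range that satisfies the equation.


The equation is x³ - 5y³ = 5. For fixed y, x³ = 5·y³ + 5, so a solution requires the RHS to be a perfect cube.
Strategy: iterate y from -45 to 45, compute RHS = 5·y³ + 5, and check whether it is a (positive or negative) perfect cube.
Check small values of y:
  y = 0: RHS = 5 is not a perfect cube.
  y = 1: RHS = 10 is not a perfect cube.
  y = -1: RHS = 0 = (0)³ ⇒ x = 0 works.
  y = 2: RHS = 45 is not a perfect cube.
  y = -2: RHS = -35 is not a perfect cube.
  y = 3: RHS = 140 is not a perfect cube.
  y = -3: RHS = -130 is not a perfect cube.
Continuing the search up to |y| = 45 finds no further solutions beyond those listed.
Collected solutions: (0, -1).

Solutions (with |y| ≤ 45): (0, -1).


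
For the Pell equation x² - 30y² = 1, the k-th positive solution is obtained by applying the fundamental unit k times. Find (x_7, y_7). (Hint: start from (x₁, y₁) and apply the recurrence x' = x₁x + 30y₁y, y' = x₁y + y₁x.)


Step 1: Find the fundamental solution (x₁, y₁) of x² - 30y² = 1.
  Expand √30 as a continued fraction. a₀ = ⌊√30⌋ = 5; iterate m_{k+1} = d_k·a_k − m_k, d_{k+1} = (30 − m_{k+1}²)/d_k, a_{k+1} = ⌊(a₀ + m_{k+1})/d_{k+1}⌋ (starting m₀ = 0, d₀ = 1), with convergents p_k = a_k·p_{k-1} + p_{k-2}, q_k = a_k·q_{k-1} + q_{k-2} (p₋₁ = 1, q₋₁ = 0):
  k = 0: a₀ = 5; p₀/q₀ = 5/1; p₀² − 30·q₀² = 25 − 30 = -5.
  k = 1: m = 5, d = 5, a = ⌊(5 + 5)/5⌋ = 2; p/q = (2·5 + 1)/(2·1 + 0) = 11/2; p² − 30·q² = 121 − 120 = 1.
  The first convergent with p² − 30·q² = 1 gives the fundamental solution (x₁, y₁) = (11, 2).
Step 2: Apply the recurrence (x_{n+1}, y_{n+1}) = (x₁x_n + 30y₁y_n, x₁y_n + y₁x_n) repeatedly.
  From (x_1, y_1) = (11, 2): x_2 = 11·11 + 30·2·2 = 241; y_2 = 11·2 + 2·11 = 44.
  From (x_2, y_2) = (241, 44): x_3 = 11·241 + 30·2·44 = 5291; y_3 = 11·44 + 2·241 = 966.
  From (x_3, y_3) = (5291, 966): x_4 = 11·5291 + 30·2·966 = 116161; y_4 = 11·966 + 2·5291 = 21208.
  From (x_4, y_4) = (116161, 21208): x_5 = 11·116161 + 30·2·21208 = 2550251; y_5 = 11·21208 + 2·116161 = 465610.
  From (x_5, y_5) = (2550251, 465610): x_6 = 11·2550251 + 30·2·465610 = 55989361; y_6 = 11·465610 + 2·2550251 = 10222212.
  From (x_6, y_6) = (55989361, 10222212): x_7 = 11·55989361 + 30·2·10222212 = 1229215691; y_7 = 11·10222212 + 2·55989361 = 224423054.
Step 3: Verify x_7² - 30·y_7² = 1510971215000607481 - 1510971215000607480 = 1 (should be 1). ✓

(x_1, y_1) = (11, 2); (x_7, y_7) = (1229215691, 224423054).


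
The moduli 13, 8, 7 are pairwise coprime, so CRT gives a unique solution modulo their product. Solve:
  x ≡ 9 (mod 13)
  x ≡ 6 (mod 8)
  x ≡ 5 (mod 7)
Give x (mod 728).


Moduli 13, 8, 7 are pairwise coprime; by CRT there is a unique solution modulo M = 13 · 8 · 7 = 728.
Solve pairwise, accumulating the modulus:
  Start with x ≡ 9 (mod 13).
  Combine with x ≡ 6 (mod 8): since gcd(13, 8) = 1, we get a unique residue mod 104.
    Write x = 9 + 13·t and substitute into x ≡ 6 (mod 8): 13·t ≡ 6 − 9 = -3 (mod 8).
    Reduce coefficients mod 8: 5·t ≡ 5 (mod 8).
    The inverse of 5 mod 8 is 5 (since 5·5 = 25 = 3·8 + 1), so t ≡ 5·5 = 25 ≡ 1 (mod 8).
    Then x = 9 + 13·1 = 22, valid modulo lcm(13, 8) = 104: x ≡ 22 (mod 104).
  Combine with x ≡ 5 (mod 7): since gcd(104, 7) = 1, we get a unique residue mod 728.
    Write x = 22 + 104·t and substitute into x ≡ 5 (mod 7): 104·t ≡ 5 − 22 = -17 (mod 7).
    Reduce coefficients mod 7: 6·t ≡ 4 (mod 7).
    The inverse of 6 mod 7 is 6 (since 6·6 = 36 = 5·7 + 1), so t ≡ 6·4 = 24 ≡ 3 (mod 7).
    Then x = 22 + 104·3 = 334, valid modulo lcm(104, 7) = 728: x ≡ 334 (mod 728).
Verify: 334 mod 13 = 9 ✓, 334 mod 8 = 6 ✓, 334 mod 7 = 5 ✓.

x ≡ 334 (mod 728).


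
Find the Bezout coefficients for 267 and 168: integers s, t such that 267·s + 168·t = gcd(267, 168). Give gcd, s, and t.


Euclidean algorithm on (267, 168) — divide until remainder is 0:
  267 = 1 · 168 + 99
  168 = 1 · 99 + 69
  99 = 1 · 69 + 30
  69 = 2 · 30 + 9
  30 = 3 · 9 + 3
  9 = 3 · 3 + 0
gcd(267, 168) = 3.
Track Bezout coefficients alongside the remainders: start with r₀ = 267 = a·1 + b·0 (s = 1, t = 0) and r₁ = 168 = a·0 + b·1 (s = 0, t = 1); each new remainder r_{k+1} = r_{k-1} − q_k·r_k inherits s_{k+1} = s_{k-1} − q_k·s_k, t_{k+1} = t_{k-1} − q_k·t_k, so r_k = a·s_k + b·t_k at every step:
  q = 1: r = 99, s = 1 − 1·0 = 1, t = 0 − 1·1 = -1  (check: 267·1 + 168·(-1) = 99)
  q = 1: r = 69, s = 0 − 1·1 = -1, t = 1 − 1·(-1) = 2  (check: 267·(-1) + 168·2 = 69)
  q = 1: r = 30, s = 1 − 1·(-1) = 2, t = -1 − 1·2 = -3  (check: 267·2 + 168·(-3) = 30)
  q = 2: r = 9, s = -1 − 2·2 = -5, t = 2 − 2·(-3) = 8  (check: 267·(-5) + 168·8 = 9)
  q = 3: r = 3, s = 2 − 3·(-5) = 17, t = -3 − 3·8 = -27  (check: 267·17 + 168·(-27) = 3)
The row with r = 3 (the gcd) gives the Bezout coefficients s = 17, t = -27.
Result: 267 · (17) + 168 · (-27) = 3.

gcd(267, 168) = 3; s = 17, t = -27 (check: 267·17 + 168·(-27) = 3).


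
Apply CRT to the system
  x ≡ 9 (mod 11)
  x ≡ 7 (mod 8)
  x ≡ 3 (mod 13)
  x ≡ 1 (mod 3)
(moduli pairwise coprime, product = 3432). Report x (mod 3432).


Product of moduli M = 11 · 8 · 13 · 3 = 3432.
Merge one congruence at a time:
  Start: x ≡ 9 (mod 11).
  Combine with x ≡ 7 (mod 8); new modulus lcm = 88.
    Write x = 9 + 11·t and substitute into x ≡ 7 (mod 8): 11·t ≡ 7 − 9 = -2 (mod 8).
    Reduce coefficients mod 8: 3·t ≡ 6 (mod 8).
    The inverse of 3 mod 8 is 3 (since 3·3 = 9 = 1·8 + 1), so t ≡ 3·6 = 18 ≡ 2 (mod 8).
    Then x = 9 + 11·2 = 31, valid modulo lcm(11, 8) = 88: x ≡ 31 (mod 88).
  Combine with x ≡ 3 (mod 13); new modulus lcm = 1144.
    Write x = 31 + 88·t and substitute into x ≡ 3 (mod 13): 88·t ≡ 3 − 31 = -28 (mod 13).
    Reduce coefficients mod 13: 10·t ≡ 11 (mod 13).
    The inverse of 10 mod 13 is 4 (since 10·4 = 40 = 3·13 + 1), so t ≡ 4·11 = 44 ≡ 5 (mod 13).
    Then x = 31 + 88·5 = 471, valid modulo lcm(88, 13) = 1144: x ≡ 471 (mod 1144).
  Combine with x ≡ 1 (mod 3); new modulus lcm = 3432.
    Write x = 471 + 1144·t and substitute into x ≡ 1 (mod 3): 1144·t ≡ 1 − 471 = -470 (mod 3).
    Reduce coefficients mod 3: 1·t ≡ 1 (mod 3).
    So t ≡ 1 (mod 3).
    Then x = 471 + 1144·1 = 1615, valid modulo lcm(1144, 3) = 3432: x ≡ 1615 (mod 3432).
Verify against each original: 1615 mod 11 = 9, 1615 mod 8 = 7, 1615 mod 13 = 3, 1615 mod 3 = 1.

x ≡ 1615 (mod 3432).


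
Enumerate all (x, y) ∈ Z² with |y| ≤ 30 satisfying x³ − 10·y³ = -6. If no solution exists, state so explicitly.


The equation is x³ - 10y³ = -6. For fixed y, x³ = 10·y³ − 6, so a solution requires the RHS to be a perfect cube.
Strategy: iterate y from -30 to 30, compute RHS = 10·y³ − 6, and check whether it is a (positive or negative) perfect cube.
Check small values of y:
  y = 0: RHS = -6 is not a perfect cube.
  y = 1: RHS = 4 is not a perfect cube.
  y = -1: RHS = -16 is not a perfect cube.
  y = 2: RHS = 74 is not a perfect cube.
  y = -2: RHS = -86 is not a perfect cube.
  y = 3: RHS = 264 is not a perfect cube.
  y = -3: RHS = -276 is not a perfect cube.
Continuing the search up to |y| = 30 finds no solutions either.
No (x, y) in the scanned range satisfies the equation.

No integer solutions with |y| ≤ 30.


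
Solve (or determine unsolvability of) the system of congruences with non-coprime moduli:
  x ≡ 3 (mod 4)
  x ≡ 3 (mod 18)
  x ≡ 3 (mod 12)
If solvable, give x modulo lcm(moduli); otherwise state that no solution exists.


Moduli 4, 18, 12 are not pairwise coprime, so CRT works modulo lcm(m_i) when all pairwise compatibility conditions hold.
Pairwise compatibility: gcd(m_i, m_j) must divide a_i - a_j for every pair.
Merge one congruence at a time:
  Start: x ≡ 3 (mod 4).
  Combine with x ≡ 3 (mod 18): gcd(4, 18) = 2; 3 - 3 = 0, which IS divisible by 2, so compatible.
    Write x = 3 + 4·t and substitute into x ≡ 3 (mod 18): 4·t ≡ 3 − 3 = 0 (mod 18).
    Divide the congruence (and modulus) by g = 2: 2·t ≡ 0 (mod 9).
    The inverse of 2 mod 9 is 5 (since 2·5 = 10 = 1·9 + 1), so t ≡ 5·0 = 0 ≡ 0 (mod 9).
    Then x = 3 + 4·0 = 3, valid modulo lcm(4, 18) = 36: x ≡ 3 (mod 36).
  Combine with x ≡ 3 (mod 12): gcd(36, 12) = 12; 3 - 3 = 0, which IS divisible by 12, so compatible.
    Write x = 3 + 36·t and substitute into x ≡ 3 (mod 12): 36·t ≡ 3 − 3 = 0 (mod 12).
    Divide the congruence (and modulus) by g = 12: 3·t ≡ 0 (mod 1).
    Modulo 1 every t works; take t = 0.
    Then x = 3 + 36·0 = 3, valid modulo lcm(36, 12) = 36: x ≡ 3 (mod 36).
Verify: 3 mod 4 = 3, 3 mod 18 = 3, 3 mod 12 = 3.

x ≡ 3 (mod 36).


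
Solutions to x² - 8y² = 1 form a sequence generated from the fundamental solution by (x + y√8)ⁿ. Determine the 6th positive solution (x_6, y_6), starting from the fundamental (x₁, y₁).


Step 1: Find the fundamental solution (x₁, y₁) of x² - 8y² = 1.
  Expand √8 as a continued fraction. a₀ = ⌊√8⌋ = 2; iterate m_{k+1} = d_k·a_k − m_k, d_{k+1} = (8 − m_{k+1}²)/d_k, a_{k+1} = ⌊(a₀ + m_{k+1})/d_{k+1}⌋ (starting m₀ = 0, d₀ = 1), with convergents p_k = a_k·p_{k-1} + p_{k-2}, q_k = a_k·q_{k-1} + q_{k-2} (p₋₁ = 1, q₋₁ = 0):
  k = 0: a₀ = 2; p₀/q₀ = 2/1; p₀² − 8·q₀² = 4 − 8 = -4.
  k = 1: m = 2, d = 4, a = ⌊(2 + 2)/4⌋ = 1; p/q = (1·2 + 1)/(1·1 + 0) = 3/1; p² − 8·q² = 9 − 8 = 1.
  The first convergent with p² − 8·q² = 1 gives the fundamental solution (x₁, y₁) = (3, 1).
Step 2: Apply the recurrence (x_{n+1}, y_{n+1}) = (x₁x_n + 8y₁y_n, x₁y_n + y₁x_n) repeatedly.
  From (x_1, y_1) = (3, 1): x_2 = 3·3 + 8·1·1 = 17; y_2 = 3·1 + 1·3 = 6.
  From (x_2, y_2) = (17, 6): x_3 = 3·17 + 8·1·6 = 99; y_3 = 3·6 + 1·17 = 35.
  From (x_3, y_3) = (99, 35): x_4 = 3·99 + 8·1·35 = 577; y_4 = 3·35 + 1·99 = 204.
  From (x_4, y_4) = (577, 204): x_5 = 3·577 + 8·1·204 = 3363; y_5 = 3·204 + 1·577 = 1189.
  From (x_5, y_5) = (3363, 1189): x_6 = 3·3363 + 8·1·1189 = 19601; y_6 = 3·1189 + 1·3363 = 6930.
Step 3: Verify x_6² - 8·y_6² = 384199201 - 384199200 = 1 (should be 1). ✓

(x_1, y_1) = (3, 1); (x_6, y_6) = (19601, 6930).


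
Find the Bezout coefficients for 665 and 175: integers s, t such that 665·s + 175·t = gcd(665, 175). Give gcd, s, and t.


Euclidean algorithm on (665, 175) — divide until remainder is 0:
  665 = 3 · 175 + 140
  175 = 1 · 140 + 35
  140 = 4 · 35 + 0
gcd(665, 175) = 35.
Track Bezout coefficients alongside the remainders: start with r₀ = 665 = a·1 + b·0 (s = 1, t = 0) and r₁ = 175 = a·0 + b·1 (s = 0, t = 1); each new remainder r_{k+1} = r_{k-1} − q_k·r_k inherits s_{k+1} = s_{k-1} − q_k·s_k, t_{k+1} = t_{k-1} − q_k·t_k, so r_k = a·s_k + b·t_k at every step:
  q = 3: r = 140, s = 1 − 3·0 = 1, t = 0 − 3·1 = -3  (check: 665·1 + 175·(-3) = 140)
  q = 1: r = 35, s = 0 − 1·1 = -1, t = 1 − 1·(-3) = 4  (check: 665·(-1) + 175·4 = 35)
The row with r = 35 (the gcd) gives the Bezout coefficients s = -1, t = 4.
Result: 665 · (-1) + 175 · (4) = 35.

gcd(665, 175) = 35; s = -1, t = 4 (check: 665·(-1) + 175·4 = 35).


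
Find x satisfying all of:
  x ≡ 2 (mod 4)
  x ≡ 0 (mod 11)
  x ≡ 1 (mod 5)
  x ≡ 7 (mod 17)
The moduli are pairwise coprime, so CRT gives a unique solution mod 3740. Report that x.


Product of moduli M = 4 · 11 · 5 · 17 = 3740.
Merge one congruence at a time:
  Start: x ≡ 2 (mod 4).
  Combine with x ≡ 0 (mod 11); new modulus lcm = 44.
    Write x = 2 + 4·t and substitute into x ≡ 0 (mod 11): 4·t ≡ 0 − 2 = -2 (mod 11).
    Reduce coefficients mod 11: 4·t ≡ 9 (mod 11).
    The inverse of 4 mod 11 is 3 (since 4·3 = 12 = 1·11 + 1), so t ≡ 3·9 = 27 ≡ 5 (mod 11).
    Then x = 2 + 4·5 = 22, valid modulo lcm(4, 11) = 44: x ≡ 22 (mod 44).
  Combine with x ≡ 1 (mod 5); new modulus lcm = 220.
    Write x = 22 + 44·t and substitute into x ≡ 1 (mod 5): 44·t ≡ 1 − 22 = -21 (mod 5).
    Reduce coefficients mod 5: 4·t ≡ 4 (mod 5).
    The inverse of 4 mod 5 is 4 (since 4·4 = 16 = 3·5 + 1), so t ≡ 4·4 = 16 ≡ 1 (mod 5).
    Then x = 22 + 44·1 = 66, valid modulo lcm(44, 5) = 220: x ≡ 66 (mod 220).
  Combine with x ≡ 7 (mod 17); new modulus lcm = 3740.
    Write x = 66 + 220·t and substitute into x ≡ 7 (mod 17): 220·t ≡ 7 − 66 = -59 (mod 17).
    Reduce coefficients mod 17: 16·t ≡ 9 (mod 17).
    The inverse of 16 mod 17 is 16 (since 16·16 = 256 = 15·17 + 1), so t ≡ 16·9 = 144 ≡ 8 (mod 17).
    Then x = 66 + 220·8 = 1826, valid modulo lcm(220, 17) = 3740: x ≡ 1826 (mod 3740).
Verify against each original: 1826 mod 4 = 2, 1826 mod 11 = 0, 1826 mod 5 = 1, 1826 mod 17 = 7.

x ≡ 1826 (mod 3740).


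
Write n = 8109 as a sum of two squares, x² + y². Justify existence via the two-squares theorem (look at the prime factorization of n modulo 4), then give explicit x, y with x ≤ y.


Step 1: Factor n = 8109 = 3^2 · 17 · 53.
Step 2: Check the mod-4 condition on each prime factor: 3 ≡ 3 (mod 4), exponent 2 (must be even); 17 ≡ 1 (mod 4), exponent 1; 53 ≡ 1 (mod 4), exponent 1.
All primes ≡ 3 (mod 4) appear to even exponent (or don't appear), so by the two-squares theorem n IS expressible as a sum of two squares.
Step 3: Build a representation. Group n = k² · m with k = 3 and m = 17 · 53 = 901 (a product of primes ≡ 1 (mod 4)); a representation of m scales to one of n via (k·x)² + (k·y)² = k²(x² + y²). Each prime p ≡ 1 (mod 4) is itself a sum of two squares; find a² by testing p − a² for a perfect square:
  17: 17 − 1² = 16 = 4² ⇒ 17 = 1² + 4².
  53: 53 − 1² = 52, 53 − 2² = 49 = 7² ⇒ 53 = 2² + 7².
  Combine using the Brahmagupta–Fibonacci identity (a² + b²)(c² + d²) = (ac − bd)² + (ad + bc)² = (ac + bd)² + (ad − bc)²:
  17 · 53 = 901: from (1² + 4²)(2² + 7²), take (1·2 − 4·7, 1·7 + 4·2) = (2 − 28, 7 + 8) = (-26, 15); dropping signs (only squares matter) gives (26, 15); check 26² + 15² = 676 + 225 = 901 ✓.
  Scale by k = 3: (3·26, 3·15) = (78, 45).
Step 4: Order so x ≤ y and verify: 45² + 78² = 2025 + 6084 = 8109 = n. ✓

n = 8109 = 45² + 78² (one valid representation with x ≤ y).


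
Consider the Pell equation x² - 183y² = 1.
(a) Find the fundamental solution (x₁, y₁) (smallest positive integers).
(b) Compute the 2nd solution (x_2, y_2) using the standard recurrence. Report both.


Step 1: Find the fundamental solution (x₁, y₁) of x² - 183y² = 1.
  Expand √183 as a continued fraction. a₀ = ⌊√183⌋ = 13; iterate m_{k+1} = d_k·a_k − m_k, d_{k+1} = (183 − m_{k+1}²)/d_k, a_{k+1} = ⌊(a₀ + m_{k+1})/d_{k+1}⌋ (starting m₀ = 0, d₀ = 1), with convergents p_k = a_k·p_{k-1} + p_{k-2}, q_k = a_k·q_{k-1} + q_{k-2} (p₋₁ = 1, q₋₁ = 0):
  k = 0: a₀ = 13; p₀/q₀ = 13/1; p₀² − 183·q₀² = 169 − 183 = -14.
  k = 1: m = 13, d = 14, a = ⌊(13 + 13)/14⌋ = 1; p/q = (1·13 + 1)/(1·1 + 0) = 14/1; p² − 183·q² = 196 − 183 = 13.
  k = 2: m = 1, d = 13, a = ⌊(13 + 1)/13⌋ = 1; p/q = (1·14 + 13)/(1·1 + 1) = 27/2; p² − 183·q² = 729 − 732 = -3.
  k = 3: m = 12, d = 3, a = ⌊(13 + 12)/3⌋ = 8; p/q = (8·27 + 14)/(8·2 + 1) = 230/17; p² − 183·q² = 52900 − 52887 = 13.
  k = 4: m = 12, d = 13, a = ⌊(13 + 12)/13⌋ = 1; p/q = (1·230 + 27)/(1·17 + 2) = 257/19; p² − 183·q² = 66049 − 66063 = -14.
  k = 5: m = 1, d = 14, a = ⌊(13 + 1)/14⌋ = 1; p/q = (1·257 + 230)/(1·19 + 17) = 487/36; p² − 183·q² = 237169 − 237168 = 1.
  The first convergent with p² − 183·q² = 1 gives the fundamental solution (x₁, y₁) = (487, 36).
Step 2: Apply the recurrence (x_{n+1}, y_{n+1}) = (x₁x_n + 183y₁y_n, x₁y_n + y₁x_n) repeatedly.
  From (x_1, y_1) = (487, 36): x_2 = 487·487 + 183·36·36 = 474337; y_2 = 487·36 + 36·487 = 35064.
Step 3: Verify x_2² - 183·y_2² = 224995589569 - 224995589568 = 1 (should be 1). ✓

(x_1, y_1) = (487, 36); (x_2, y_2) = (474337, 35064).


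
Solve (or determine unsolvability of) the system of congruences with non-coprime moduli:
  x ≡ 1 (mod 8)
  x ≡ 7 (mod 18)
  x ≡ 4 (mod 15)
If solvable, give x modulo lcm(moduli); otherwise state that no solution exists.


Moduli 8, 18, 15 are not pairwise coprime, so CRT works modulo lcm(m_i) when all pairwise compatibility conditions hold.
Pairwise compatibility: gcd(m_i, m_j) must divide a_i - a_j for every pair.
Merge one congruence at a time:
  Start: x ≡ 1 (mod 8).
  Combine with x ≡ 7 (mod 18): gcd(8, 18) = 2; 7 - 1 = 6, which IS divisible by 2, so compatible.
    Write x = 1 + 8·t and substitute into x ≡ 7 (mod 18): 8·t ≡ 7 − 1 = 6 (mod 18).
    Divide the congruence (and modulus) by g = 2: 4·t ≡ 3 (mod 9).
    The inverse of 4 mod 9 is 7 (since 4·7 = 28 = 3·9 + 1), so t ≡ 7·3 = 21 ≡ 3 (mod 9).
    Then x = 1 + 8·3 = 25, valid modulo lcm(8, 18) = 72: x ≡ 25 (mod 72).
  Combine with x ≡ 4 (mod 15): gcd(72, 15) = 3; 4 - 25 = -21, which IS divisible by 3, so compatible.
    Write x = 25 + 72·t and substitute into x ≡ 4 (mod 15): 72·t ≡ 4 − 25 = -21 (mod 15).
    Divide the congruence (and modulus) by g = 3: 24·t ≡ -7 (mod 5).
    Reduce coefficients mod 5: 4·t ≡ 3 (mod 5).
    The inverse of 4 mod 5 is 4 (since 4·4 = 16 = 3·5 + 1), so t ≡ 4·3 = 12 ≡ 2 (mod 5).
    Then x = 25 + 72·2 = 169, valid modulo lcm(72, 15) = 360: x ≡ 169 (mod 360).
Verify: 169 mod 8 = 1, 169 mod 18 = 7, 169 mod 15 = 4.

x ≡ 169 (mod 360).


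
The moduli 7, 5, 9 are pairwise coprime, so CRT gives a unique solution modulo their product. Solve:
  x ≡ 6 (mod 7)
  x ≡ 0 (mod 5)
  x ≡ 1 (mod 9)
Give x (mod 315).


Moduli 7, 5, 9 are pairwise coprime; by CRT there is a unique solution modulo M = 7 · 5 · 9 = 315.
Solve pairwise, accumulating the modulus:
  Start with x ≡ 6 (mod 7).
  Combine with x ≡ 0 (mod 5): since gcd(7, 5) = 1, we get a unique residue mod 35.
    Write x = 6 + 7·t and substitute into x ≡ 0 (mod 5): 7·t ≡ 0 − 6 = -6 (mod 5).
    Reduce coefficients mod 5: 2·t ≡ 4 (mod 5).
    The inverse of 2 mod 5 is 3 (since 2·3 = 6 = 1·5 + 1), so t ≡ 3·4 = 12 ≡ 2 (mod 5).
    Then x = 6 + 7·2 = 20, valid modulo lcm(7, 5) = 35: x ≡ 20 (mod 35).
  Combine with x ≡ 1 (mod 9): since gcd(35, 9) = 1, we get a unique residue mod 315.
    Write x = 20 + 35·t and substitute into x ≡ 1 (mod 9): 35·t ≡ 1 − 20 = -19 (mod 9).
    Reduce coefficients mod 9: 8·t ≡ 8 (mod 9).
    The inverse of 8 mod 9 is 8 (since 8·8 = 64 = 7·9 + 1), so t ≡ 8·8 = 64 ≡ 1 (mod 9).
    Then x = 20 + 35·1 = 55, valid modulo lcm(35, 9) = 315: x ≡ 55 (mod 315).
Verify: 55 mod 7 = 6 ✓, 55 mod 5 = 0 ✓, 55 mod 9 = 1 ✓.

x ≡ 55 (mod 315).


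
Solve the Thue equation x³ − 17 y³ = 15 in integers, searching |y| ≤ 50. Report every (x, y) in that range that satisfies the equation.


The equation is x³ - 17y³ = 15. For fixed y, x³ = 17·y³ + 15, so a solution requires the RHS to be a perfect cube.
Strategy: iterate y from -50 to 50, compute RHS = 17·y³ + 15, and check whether it is a (positive or negative) perfect cube.
Check small values of y:
  y = 0: RHS = 15 is not a perfect cube.
  y = 1: RHS = 32 is not a perfect cube.
  y = -1: RHS = -2 is not a perfect cube.
  y = 2: RHS = 151 is not a perfect cube.
  y = -2: RHS = -121 is not a perfect cube.
  y = 3: RHS = 474 is not a perfect cube.
  y = -3: RHS = -444 is not a perfect cube.
Continuing the search up to |y| = 50 finds no solutions either.
No (x, y) in the scanned range satisfies the equation.

No integer solutions with |y| ≤ 50.


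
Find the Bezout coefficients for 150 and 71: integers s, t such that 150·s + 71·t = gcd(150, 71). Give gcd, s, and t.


Euclidean algorithm on (150, 71) — divide until remainder is 0:
  150 = 2 · 71 + 8
  71 = 8 · 8 + 7
  8 = 1 · 7 + 1
  7 = 7 · 1 + 0
gcd(150, 71) = 1.
Track Bezout coefficients alongside the remainders: start with r₀ = 150 = a·1 + b·0 (s = 1, t = 0) and r₁ = 71 = a·0 + b·1 (s = 0, t = 1); each new remainder r_{k+1} = r_{k-1} − q_k·r_k inherits s_{k+1} = s_{k-1} − q_k·s_k, t_{k+1} = t_{k-1} − q_k·t_k, so r_k = a·s_k + b·t_k at every step:
  q = 2: r = 8, s = 1 − 2·0 = 1, t = 0 − 2·1 = -2  (check: 150·1 + 71·(-2) = 8)
  q = 8: r = 7, s = 0 − 8·1 = -8, t = 1 − 8·(-2) = 17  (check: 150·(-8) + 71·17 = 7)
  q = 1: r = 1, s = 1 − 1·(-8) = 9, t = -2 − 1·17 = -19  (check: 150·9 + 71·(-19) = 1)
The row with r = 1 (the gcd) gives the Bezout coefficients s = 9, t = -19.
Result: 150 · (9) + 71 · (-19) = 1.

gcd(150, 71) = 1; s = 9, t = -19 (check: 150·9 + 71·(-19) = 1).


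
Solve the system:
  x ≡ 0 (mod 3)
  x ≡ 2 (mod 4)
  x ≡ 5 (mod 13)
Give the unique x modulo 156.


Moduli 3, 4, 13 are pairwise coprime; by CRT there is a unique solution modulo M = 3 · 4 · 13 = 156.
Solve pairwise, accumulating the modulus:
  Start with x ≡ 0 (mod 3).
  Combine with x ≡ 2 (mod 4): since gcd(3, 4) = 1, we get a unique residue mod 12.
    Write x = 0 + 3·t and substitute into x ≡ 2 (mod 4): 3·t ≡ 2 − 0 = 2 (mod 4).
    The inverse of 3 mod 4 is 3 (since 3·3 = 9 = 2·4 + 1), so t ≡ 3·2 = 6 ≡ 2 (mod 4).
    Then x = 0 + 3·2 = 6, valid modulo lcm(3, 4) = 12: x ≡ 6 (mod 12).
  Combine with x ≡ 5 (mod 13): since gcd(12, 13) = 1, we get a unique residue mod 156.
    Write x = 6 + 12·t and substitute into x ≡ 5 (mod 13): 12·t ≡ 5 − 6 = -1 (mod 13).
    Reduce coefficients mod 13: 12·t ≡ 12 (mod 13).
    The inverse of 12 mod 13 is 12 (since 12·12 = 144 = 11·13 + 1), so t ≡ 12·12 = 144 ≡ 1 (mod 13).
    Then x = 6 + 12·1 = 18, valid modulo lcm(12, 13) = 156: x ≡ 18 (mod 156).
Verify: 18 mod 3 = 0 ✓, 18 mod 4 = 2 ✓, 18 mod 13 = 5 ✓.

x ≡ 18 (mod 156).


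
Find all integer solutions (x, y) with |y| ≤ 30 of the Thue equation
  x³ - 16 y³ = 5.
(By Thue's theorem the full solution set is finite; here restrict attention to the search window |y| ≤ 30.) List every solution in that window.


The equation is x³ - 16y³ = 5. For fixed y, x³ = 16·y³ + 5, so a solution requires the RHS to be a perfect cube.
Strategy: iterate y from -30 to 30, compute RHS = 16·y³ + 5, and check whether it is a (positive or negative) perfect cube.
Check small values of y:
  y = 0: RHS = 5 is not a perfect cube.
  y = 1: RHS = 21 is not a perfect cube.
  y = -1: RHS = -11 is not a perfect cube.
  y = 2: RHS = 133 is not a perfect cube.
  y = -2: RHS = -123 is not a perfect cube.
  y = 3: RHS = 437 is not a perfect cube.
  y = -3: RHS = -427 is not a perfect cube.
Continuing the search up to |y| = 30 finds no solutions either.
No (x, y) in the scanned range satisfies the equation.

No integer solutions with |y| ≤ 30.


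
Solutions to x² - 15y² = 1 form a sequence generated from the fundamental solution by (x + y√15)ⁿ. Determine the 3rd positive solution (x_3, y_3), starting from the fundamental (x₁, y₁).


Step 1: Find the fundamental solution (x₁, y₁) of x² - 15y² = 1.
  Expand √15 as a continued fraction. a₀ = ⌊√15⌋ = 3; iterate m_{k+1} = d_k·a_k − m_k, d_{k+1} = (15 − m_{k+1}²)/d_k, a_{k+1} = ⌊(a₀ + m_{k+1})/d_{k+1}⌋ (starting m₀ = 0, d₀ = 1), with convergents p_k = a_k·p_{k-1} + p_{k-2}, q_k = a_k·q_{k-1} + q_{k-2} (p₋₁ = 1, q₋₁ = 0):
  k = 0: a₀ = 3; p₀/q₀ = 3/1; p₀² − 15·q₀² = 9 − 15 = -6.
  k = 1: m = 3, d = 6, a = ⌊(3 + 3)/6⌋ = 1; p/q = (1·3 + 1)/(1·1 + 0) = 4/1; p² − 15·q² = 16 − 15 = 1.
  The first convergent with p² − 15·q² = 1 gives the fundamental solution (x₁, y₁) = (4, 1).
Step 2: Apply the recurrence (x_{n+1}, y_{n+1}) = (x₁x_n + 15y₁y_n, x₁y_n + y₁x_n) repeatedly.
  From (x_1, y_1) = (4, 1): x_2 = 4·4 + 15·1·1 = 31; y_2 = 4·1 + 1·4 = 8.
  From (x_2, y_2) = (31, 8): x_3 = 4·31 + 15·1·8 = 244; y_3 = 4·8 + 1·31 = 63.
Step 3: Verify x_3² - 15·y_3² = 59536 - 59535 = 1 (should be 1). ✓

(x_1, y_1) = (4, 1); (x_3, y_3) = (244, 63).


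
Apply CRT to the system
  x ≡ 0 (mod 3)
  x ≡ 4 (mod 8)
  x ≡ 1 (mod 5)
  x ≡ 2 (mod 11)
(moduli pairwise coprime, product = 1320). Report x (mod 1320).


Product of moduli M = 3 · 8 · 5 · 11 = 1320.
Merge one congruence at a time:
  Start: x ≡ 0 (mod 3).
  Combine with x ≡ 4 (mod 8); new modulus lcm = 24.
    Write x = 0 + 3·t and substitute into x ≡ 4 (mod 8): 3·t ≡ 4 − 0 = 4 (mod 8).
    The inverse of 3 mod 8 is 3 (since 3·3 = 9 = 1·8 + 1), so t ≡ 3·4 = 12 ≡ 4 (mod 8).
    Then x = 0 + 3·4 = 12, valid modulo lcm(3, 8) = 24: x ≡ 12 (mod 24).
  Combine with x ≡ 1 (mod 5); new modulus lcm = 120.
    Write x = 12 + 24·t and substitute into x ≡ 1 (mod 5): 24·t ≡ 1 − 12 = -11 (mod 5).
    Reduce coefficients mod 5: 4·t ≡ 4 (mod 5).
    The inverse of 4 mod 5 is 4 (since 4·4 = 16 = 3·5 + 1), so t ≡ 4·4 = 16 ≡ 1 (mod 5).
    Then x = 12 + 24·1 = 36, valid modulo lcm(24, 5) = 120: x ≡ 36 (mod 120).
  Combine with x ≡ 2 (mod 11); new modulus lcm = 1320.
    Write x = 36 + 120·t and substitute into x ≡ 2 (mod 11): 120·t ≡ 2 − 36 = -34 (mod 11).
    Reduce coefficients mod 11: 10·t ≡ 10 (mod 11).
    The inverse of 10 mod 11 is 10 (since 10·10 = 100 = 9·11 + 1), so t ≡ 10·10 = 100 ≡ 1 (mod 11).
    Then x = 36 + 120·1 = 156, valid modulo lcm(120, 11) = 1320: x ≡ 156 (mod 1320).
Verify against each original: 156 mod 3 = 0, 156 mod 8 = 4, 156 mod 5 = 1, 156 mod 11 = 2.

x ≡ 156 (mod 1320).


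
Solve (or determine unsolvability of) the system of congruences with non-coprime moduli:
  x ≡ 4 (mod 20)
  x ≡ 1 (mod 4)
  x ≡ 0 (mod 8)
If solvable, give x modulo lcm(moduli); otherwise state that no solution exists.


Moduli 20, 4, 8 are not pairwise coprime, so CRT works modulo lcm(m_i) when all pairwise compatibility conditions hold.
Pairwise compatibility: gcd(m_i, m_j) must divide a_i - a_j for every pair.
Merge one congruence at a time:
  Start: x ≡ 4 (mod 20).
  Combine with x ≡ 1 (mod 4): gcd(20, 4) = 4, and 1 - 4 = -3 is NOT divisible by 4.
    ⇒ system is inconsistent (no integer solution).

No solution (the system is inconsistent).


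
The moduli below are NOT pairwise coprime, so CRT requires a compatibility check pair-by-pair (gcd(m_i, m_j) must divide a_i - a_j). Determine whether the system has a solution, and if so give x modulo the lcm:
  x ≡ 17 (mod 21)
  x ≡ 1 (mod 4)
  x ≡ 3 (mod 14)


Moduli 21, 4, 14 are not pairwise coprime, so CRT works modulo lcm(m_i) when all pairwise compatibility conditions hold.
Pairwise compatibility: gcd(m_i, m_j) must divide a_i - a_j for every pair.
Merge one congruence at a time:
  Start: x ≡ 17 (mod 21).
  Combine with x ≡ 1 (mod 4): gcd(21, 4) = 1; 1 - 17 = -16, which IS divisible by 1, so compatible.
    Write x = 17 + 21·t and substitute into x ≡ 1 (mod 4): 21·t ≡ 1 − 17 = -16 (mod 4).
    Reduce coefficients mod 4: 1·t ≡ 0 (mod 4).
    So t ≡ 0 (mod 4).
    Then x = 17 + 21·0 = 17, valid modulo lcm(21, 4) = 84: x ≡ 17 (mod 84).
  Combine with x ≡ 3 (mod 14): gcd(84, 14) = 14; 3 - 17 = -14, which IS divisible by 14, so compatible.
    Write x = 17 + 84·t and substitute into x ≡ 3 (mod 14): 84·t ≡ 3 − 17 = -14 (mod 14).
    Divide the congruence (and modulus) by g = 14: 6·t ≡ -1 (mod 1).
    Modulo 1 every t works; take t = 0.
    Then x = 17 + 84·0 = 17, valid modulo lcm(84, 14) = 84: x ≡ 17 (mod 84).
Verify: 17 mod 21 = 17, 17 mod 4 = 1, 17 mod 14 = 3.

x ≡ 17 (mod 84).


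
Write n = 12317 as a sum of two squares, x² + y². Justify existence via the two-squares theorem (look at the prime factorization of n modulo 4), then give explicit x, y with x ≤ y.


Step 1: Factor n = 12317 = 109 · 113.
Step 2: Check the mod-4 condition on each prime factor: 109 ≡ 1 (mod 4), exponent 1; 113 ≡ 1 (mod 4), exponent 1.
All primes ≡ 3 (mod 4) appear to even exponent (or don't appear), so by the two-squares theorem n IS expressible as a sum of two squares.
Step 3: Build a representation. Here n = 109 · 113 is a product of primes ≡ 1 (mod 4). Each prime p ≡ 1 (mod 4) is itself a sum of two squares; find a² by testing p − a² for a perfect square:
  109: 109 − 1² = 108, 109 − 2² = 105, 109 − 3² = 100 = 10² ⇒ 109 = 3² + 10².
  113: 113 − 1² = 112, 113 − 2² = 109, 113 − 3² = 104, 113 − 4² = 97, 113 − 5² = 88, 113 − 6² = 77, 113 − 7² = 64 = 8² ⇒ 113 = 7² + 8².
  Combine using the Brahmagupta–Fibonacci identity (a² + b²)(c² + d²) = (ac − bd)² + (ad + bc)² = (ac + bd)² + (ad − bc)²:
  109 · 113 = 12317: from (3² + 10²)(7² + 8²), take (3·7 − 10·8, 3·8 + 10·7) = (21 − 80, 24 + 70) = (-59, 94); dropping signs (only squares matter) gives (59, 94); check 59² + 94² = 3481 + 8836 = 12317 ✓.
Step 4: Order so x ≤ y and verify: 59² + 94² = 3481 + 8836 = 12317 = n. ✓

n = 12317 = 59² + 94² (one valid representation with x ≤ y).


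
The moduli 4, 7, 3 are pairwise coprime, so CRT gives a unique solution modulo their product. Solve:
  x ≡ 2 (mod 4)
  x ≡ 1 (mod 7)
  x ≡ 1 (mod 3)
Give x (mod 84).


Moduli 4, 7, 3 are pairwise coprime; by CRT there is a unique solution modulo M = 4 · 7 · 3 = 84.
Solve pairwise, accumulating the modulus:
  Start with x ≡ 2 (mod 4).
  Combine with x ≡ 1 (mod 7): since gcd(4, 7) = 1, we get a unique residue mod 28.
    Write x = 2 + 4·t and substitute into x ≡ 1 (mod 7): 4·t ≡ 1 − 2 = -1 (mod 7).
    Reduce coefficients mod 7: 4·t ≡ 6 (mod 7).
    The inverse of 4 mod 7 is 2 (since 4·2 = 8 = 1·7 + 1), so t ≡ 2·6 = 12 ≡ 5 (mod 7).
    Then x = 2 + 4·5 = 22, valid modulo lcm(4, 7) = 28: x ≡ 22 (mod 28).
  Combine with x ≡ 1 (mod 3): since gcd(28, 3) = 1, we get a unique residue mod 84.
    Write x = 22 + 28·t and substitute into x ≡ 1 (mod 3): 28·t ≡ 1 − 22 = -21 (mod 3).
    Reduce coefficients mod 3: 1·t ≡ 0 (mod 3).
    So t ≡ 0 (mod 3).
    Then x = 22 + 28·0 = 22, valid modulo lcm(28, 3) = 84: x ≡ 22 (mod 84).
Verify: 22 mod 4 = 2 ✓, 22 mod 7 = 1 ✓, 22 mod 3 = 1 ✓.

x ≡ 22 (mod 84).


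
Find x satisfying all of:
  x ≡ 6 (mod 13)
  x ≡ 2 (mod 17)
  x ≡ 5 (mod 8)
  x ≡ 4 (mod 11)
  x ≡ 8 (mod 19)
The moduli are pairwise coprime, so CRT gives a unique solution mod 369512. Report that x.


Product of moduli M = 13 · 17 · 8 · 11 · 19 = 369512.
Merge one congruence at a time:
  Start: x ≡ 6 (mod 13).
  Combine with x ≡ 2 (mod 17); new modulus lcm = 221.
    Write x = 6 + 13·t and substitute into x ≡ 2 (mod 17): 13·t ≡ 2 − 6 = -4 (mod 17).
    Reduce coefficients mod 17: 13·t ≡ 13 (mod 17).
    The inverse of 13 mod 17 is 4 (since 13·4 = 52 = 3·17 + 1), so t ≡ 4·13 = 52 ≡ 1 (mod 17).
    Then x = 6 + 13·1 = 19, valid modulo lcm(13, 17) = 221: x ≡ 19 (mod 221).
  Combine with x ≡ 5 (mod 8); new modulus lcm = 1768.
    Write x = 19 + 221·t and substitute into x ≡ 5 (mod 8): 221·t ≡ 5 − 19 = -14 (mod 8).
    Reduce coefficients mod 8: 5·t ≡ 2 (mod 8).
    The inverse of 5 mod 8 is 5 (since 5·5 = 25 = 3·8 + 1), so t ≡ 5·2 = 10 ≡ 2 (mod 8).
    Then x = 19 + 221·2 = 461, valid modulo lcm(221, 8) = 1768: x ≡ 461 (mod 1768).
  Combine with x ≡ 4 (mod 11); new modulus lcm = 19448.
    Write x = 461 + 1768·t and substitute into x ≡ 4 (mod 11): 1768·t ≡ 4 − 461 = -457 (mod 11).
    Reduce coefficients mod 11: 8·t ≡ 5 (mod 11).
    The inverse of 8 mod 11 is 7 (since 8·7 = 56 = 5·11 + 1), so t ≡ 7·5 = 35 ≡ 2 (mod 11).
    Then x = 461 + 1768·2 = 3997, valid modulo lcm(1768, 11) = 19448: x ≡ 3997 (mod 19448).
  Combine with x ≡ 8 (mod 19); new modulus lcm = 369512.
    Write x = 3997 + 19448·t and substitute into x ≡ 8 (mod 19): 19448·t ≡ 8 − 3997 = -3989 (mod 19).
    Reduce coefficients mod 19: 11·t ≡ 1 (mod 19).
    The inverse of 11 mod 19 is 7 (since 11·7 = 77 = 4·19 + 1), so t ≡ 7·1 = 7 ≡ 7 (mod 19).
    Then x = 3997 + 19448·7 = 140133, valid modulo lcm(19448, 19) = 369512: x ≡ 140133 (mod 369512).
Verify against each original: 140133 mod 13 = 6, 140133 mod 17 = 2, 140133 mod 8 = 5, 140133 mod 11 = 4, 140133 mod 19 = 8.

x ≡ 140133 (mod 369512).


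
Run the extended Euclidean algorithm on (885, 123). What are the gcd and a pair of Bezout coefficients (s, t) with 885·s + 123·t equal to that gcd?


Euclidean algorithm on (885, 123) — divide until remainder is 0:
  885 = 7 · 123 + 24
  123 = 5 · 24 + 3
  24 = 8 · 3 + 0
gcd(885, 123) = 3.
Track Bezout coefficients alongside the remainders: start with r₀ = 885 = a·1 + b·0 (s = 1, t = 0) and r₁ = 123 = a·0 + b·1 (s = 0, t = 1); each new remainder r_{k+1} = r_{k-1} − q_k·r_k inherits s_{k+1} = s_{k-1} − q_k·s_k, t_{k+1} = t_{k-1} − q_k·t_k, so r_k = a·s_k + b·t_k at every step:
  q = 7: r = 24, s = 1 − 7·0 = 1, t = 0 − 7·1 = -7  (check: 885·1 + 123·(-7) = 24)
  q = 5: r = 3, s = 0 − 5·1 = -5, t = 1 − 5·(-7) = 36  (check: 885·(-5) + 123·36 = 3)
The row with r = 3 (the gcd) gives the Bezout coefficients s = -5, t = 36.
Result: 885 · (-5) + 123 · (36) = 3.

gcd(885, 123) = 3; s = -5, t = 36 (check: 885·(-5) + 123·36 = 3).


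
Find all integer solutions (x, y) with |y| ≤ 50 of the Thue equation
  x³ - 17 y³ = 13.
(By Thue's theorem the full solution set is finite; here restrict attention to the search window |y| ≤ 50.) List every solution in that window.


The equation is x³ - 17y³ = 13. For fixed y, x³ = 17·y³ + 13, so a solution requires the RHS to be a perfect cube.
Strategy: iterate y from -50 to 50, compute RHS = 17·y³ + 13, and check whether it is a (positive or negative) perfect cube.
Check small values of y:
  y = 0: RHS = 13 is not a perfect cube.
  y = 1: RHS = 30 is not a perfect cube.
  y = -1: RHS = -4 is not a perfect cube.
  y = 2: RHS = 149 is not a perfect cube.
  y = -2: RHS = -123 is not a perfect cube.
  y = 3: RHS = 472 is not a perfect cube.
  y = -3: RHS = -446 is not a perfect cube.
Continuing the search up to |y| = 50 finds no solutions either.
No (x, y) in the scanned range satisfies the equation.

No integer solutions with |y| ≤ 50.


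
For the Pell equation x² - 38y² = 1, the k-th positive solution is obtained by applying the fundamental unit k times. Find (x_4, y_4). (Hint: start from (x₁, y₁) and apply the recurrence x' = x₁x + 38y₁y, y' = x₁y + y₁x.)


Step 1: Find the fundamental solution (x₁, y₁) of x² - 38y² = 1.
  Expand √38 as a continued fraction. a₀ = ⌊√38⌋ = 6; iterate m_{k+1} = d_k·a_k − m_k, d_{k+1} = (38 − m_{k+1}²)/d_k, a_{k+1} = ⌊(a₀ + m_{k+1})/d_{k+1}⌋ (starting m₀ = 0, d₀ = 1), with convergents p_k = a_k·p_{k-1} + p_{k-2}, q_k = a_k·q_{k-1} + q_{k-2} (p₋₁ = 1, q₋₁ = 0):
  k = 0: a₀ = 6; p₀/q₀ = 6/1; p₀² − 38·q₀² = 36 − 38 = -2.
  k = 1: m = 6, d = 2, a = ⌊(6 + 6)/2⌋ = 6; p/q = (6·6 + 1)/(6·1 + 0) = 37/6; p² − 38·q² = 1369 − 1368 = 1.
  The first convergent with p² − 38·q² = 1 gives the fundamental solution (x₁, y₁) = (37, 6).
Step 2: Apply the recurrence (x_{n+1}, y_{n+1}) = (x₁x_n + 38y₁y_n, x₁y_n + y₁x_n) repeatedly.
  From (x_1, y_1) = (37, 6): x_2 = 37·37 + 38·6·6 = 2737; y_2 = 37·6 + 6·37 = 444.
  From (x_2, y_2) = (2737, 444): x_3 = 37·2737 + 38·6·444 = 202501; y_3 = 37·444 + 6·2737 = 32850.
  From (x_3, y_3) = (202501, 32850): x_4 = 37·202501 + 38·6·32850 = 14982337; y_4 = 37·32850 + 6·202501 = 2430456.
Step 3: Verify x_4² - 38·y_4² = 224470421981569 - 224470421981568 = 1 (should be 1). ✓

(x_1, y_1) = (37, 6); (x_4, y_4) = (14982337, 2430456).


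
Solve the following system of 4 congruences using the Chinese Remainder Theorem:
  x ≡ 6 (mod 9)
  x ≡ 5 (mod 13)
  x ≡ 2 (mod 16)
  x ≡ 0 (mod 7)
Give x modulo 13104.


Product of moduli M = 9 · 13 · 16 · 7 = 13104.
Merge one congruence at a time:
  Start: x ≡ 6 (mod 9).
  Combine with x ≡ 5 (mod 13); new modulus lcm = 117.
    Write x = 6 + 9·t and substitute into x ≡ 5 (mod 13): 9·t ≡ 5 − 6 = -1 (mod 13).
    Reduce coefficients mod 13: 9·t ≡ 12 (mod 13).
    The inverse of 9 mod 13 is 3 (since 9·3 = 27 = 2·13 + 1), so t ≡ 3·12 = 36 ≡ 10 (mod 13).
    Then x = 6 + 9·10 = 96, valid modulo lcm(9, 13) = 117: x ≡ 96 (mod 117).
  Combine with x ≡ 2 (mod 16); new modulus lcm = 1872.
    Write x = 96 + 117·t and substitute into x ≡ 2 (mod 16): 117·t ≡ 2 − 96 = -94 (mod 16).
    Reduce coefficients mod 16: 5·t ≡ 2 (mod 16).
    The inverse of 5 mod 16 is 13 (since 5·13 = 65 = 4·16 + 1), so t ≡ 13·2 = 26 ≡ 10 (mod 16).
    Then x = 96 + 117·10 = 1266, valid modulo lcm(117, 16) = 1872: x ≡ 1266 (mod 1872).
  Combine with x ≡ 0 (mod 7); new modulus lcm = 13104.
    Write x = 1266 + 1872·t and substitute into x ≡ 0 (mod 7): 1872·t ≡ 0 − 1266 = -1266 (mod 7).
    Reduce coefficients mod 7: 3·t ≡ 1 (mod 7).
    The inverse of 3 mod 7 is 5 (since 3·5 = 15 = 2·7 + 1), so t ≡ 5·1 = 5 ≡ 5 (mod 7).
    Then x = 1266 + 1872·5 = 10626, valid modulo lcm(1872, 7) = 13104: x ≡ 10626 (mod 13104).
Verify against each original: 10626 mod 9 = 6, 10626 mod 13 = 5, 10626 mod 16 = 2, 10626 mod 7 = 0.

x ≡ 10626 (mod 13104).


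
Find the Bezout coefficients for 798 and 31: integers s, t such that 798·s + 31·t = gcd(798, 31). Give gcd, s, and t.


Euclidean algorithm on (798, 31) — divide until remainder is 0:
  798 = 25 · 31 + 23
  31 = 1 · 23 + 8
  23 = 2 · 8 + 7
  8 = 1 · 7 + 1
  7 = 7 · 1 + 0
gcd(798, 31) = 1.
Track Bezout coefficients alongside the remainders: start with r₀ = 798 = a·1 + b·0 (s = 1, t = 0) and r₁ = 31 = a·0 + b·1 (s = 0, t = 1); each new remainder r_{k+1} = r_{k-1} − q_k·r_k inherits s_{k+1} = s_{k-1} − q_k·s_k, t_{k+1} = t_{k-1} − q_k·t_k, so r_k = a·s_k + b·t_k at every step:
  q = 25: r = 23, s = 1 − 25·0 = 1, t = 0 − 25·1 = -25  (check: 798·1 + 31·(-25) = 23)
  q = 1: r = 8, s = 0 − 1·1 = -1, t = 1 − 1·(-25) = 26  (check: 798·(-1) + 31·26 = 8)
  q = 2: r = 7, s = 1 − 2·(-1) = 3, t = -25 − 2·26 = -77  (check: 798·3 + 31·(-77) = 7)
  q = 1: r = 1, s = -1 − 1·3 = -4, t = 26 − 1·(-77) = 103  (check: 798·(-4) + 31·103 = 1)
The row with r = 1 (the gcd) gives the Bezout coefficients s = -4, t = 103.
Result: 798 · (-4) + 31 · (103) = 1.

gcd(798, 31) = 1; s = -4, t = 103 (check: 798·(-4) + 31·103 = 1).
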